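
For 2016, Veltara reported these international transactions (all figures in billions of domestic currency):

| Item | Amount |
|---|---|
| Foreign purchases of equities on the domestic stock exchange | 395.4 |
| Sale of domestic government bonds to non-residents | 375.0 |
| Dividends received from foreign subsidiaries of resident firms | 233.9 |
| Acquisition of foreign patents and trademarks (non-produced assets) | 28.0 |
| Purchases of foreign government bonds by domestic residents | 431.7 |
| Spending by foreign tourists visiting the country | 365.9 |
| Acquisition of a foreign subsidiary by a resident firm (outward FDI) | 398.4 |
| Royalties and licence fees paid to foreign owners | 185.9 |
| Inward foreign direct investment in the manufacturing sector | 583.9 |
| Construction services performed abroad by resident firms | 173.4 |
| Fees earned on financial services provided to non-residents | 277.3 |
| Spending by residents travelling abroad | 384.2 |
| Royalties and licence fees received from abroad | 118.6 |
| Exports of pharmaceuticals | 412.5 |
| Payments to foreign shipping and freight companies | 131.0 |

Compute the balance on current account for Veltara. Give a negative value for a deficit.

880.5

Goods: 412.5
Services: 118.6 + 173.4 - 185.9 + 277.3 - 131.0 - 384.2 + 365.9 = 234.1
Primary income: 233.9
Current account = 412.5 + 234.1 + 233.9 = 880.5
(Excluded from the current account — financial account: foreign purchases of equities on the domestic stock exchange 395.4, sale of domestic government bonds to non-residents 375.0, purchases of foreign government bonds by domestic residents 431.7, acquisition of a foreign subsidiary by a resident firm (outward FDI) 398.4, inward foreign direct investment in the manufacturing sector 583.9; capital account: acquisition of foreign patents and trademarks (non-produced assets) 28.0.)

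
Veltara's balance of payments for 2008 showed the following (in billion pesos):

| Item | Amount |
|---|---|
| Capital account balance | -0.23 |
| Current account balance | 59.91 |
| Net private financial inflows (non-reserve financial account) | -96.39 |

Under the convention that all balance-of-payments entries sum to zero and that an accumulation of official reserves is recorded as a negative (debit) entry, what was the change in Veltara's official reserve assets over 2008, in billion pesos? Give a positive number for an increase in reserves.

-36.71

Official reserve transactions balance = -(59.91 + (-0.23) + (-96.39)) = 36.71
An accumulation of reserves is recorded as a debit (negative entry), so the change in the stock of reserves is the negative of that balance.
Change in official reserves = -(36.71) = -36.71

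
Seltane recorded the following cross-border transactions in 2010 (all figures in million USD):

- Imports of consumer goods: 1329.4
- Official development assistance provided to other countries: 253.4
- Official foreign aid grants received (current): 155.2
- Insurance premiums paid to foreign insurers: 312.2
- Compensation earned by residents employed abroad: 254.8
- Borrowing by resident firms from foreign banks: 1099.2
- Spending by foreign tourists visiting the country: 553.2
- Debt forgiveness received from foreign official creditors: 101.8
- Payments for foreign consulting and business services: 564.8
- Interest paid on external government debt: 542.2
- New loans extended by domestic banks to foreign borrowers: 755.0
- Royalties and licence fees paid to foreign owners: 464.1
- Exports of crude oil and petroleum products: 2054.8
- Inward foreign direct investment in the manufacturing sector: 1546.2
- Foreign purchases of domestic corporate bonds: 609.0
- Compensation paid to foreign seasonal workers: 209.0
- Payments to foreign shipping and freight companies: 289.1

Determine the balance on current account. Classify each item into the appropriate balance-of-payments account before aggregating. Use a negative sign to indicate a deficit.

Goods: -1329.4 + 2054.8 = 725.4
Services: -464.1 - 564.8 - 312.2 + 553.2 - 289.1 = -1077.0
Primary income: -209.0 + 254.8 - 542.2 = -496.4
Secondary income: 155.2 - 253.4 = -98.2
Current account = 725.4 + (-1077.0) + (-496.4) + (-98.2) = -946.2
(Excluded from the current account — financial account: borrowing by resident firms from foreign banks 1099.2, new loans extended by domestic banks to foreign borrowers 755.0, inward foreign direct investment in the manufacturing sector 1546.2, foreign purchases of domestic corporate bonds 609.0; capital account: debt forgiveness received from foreign official creditors 101.8.)

-946.2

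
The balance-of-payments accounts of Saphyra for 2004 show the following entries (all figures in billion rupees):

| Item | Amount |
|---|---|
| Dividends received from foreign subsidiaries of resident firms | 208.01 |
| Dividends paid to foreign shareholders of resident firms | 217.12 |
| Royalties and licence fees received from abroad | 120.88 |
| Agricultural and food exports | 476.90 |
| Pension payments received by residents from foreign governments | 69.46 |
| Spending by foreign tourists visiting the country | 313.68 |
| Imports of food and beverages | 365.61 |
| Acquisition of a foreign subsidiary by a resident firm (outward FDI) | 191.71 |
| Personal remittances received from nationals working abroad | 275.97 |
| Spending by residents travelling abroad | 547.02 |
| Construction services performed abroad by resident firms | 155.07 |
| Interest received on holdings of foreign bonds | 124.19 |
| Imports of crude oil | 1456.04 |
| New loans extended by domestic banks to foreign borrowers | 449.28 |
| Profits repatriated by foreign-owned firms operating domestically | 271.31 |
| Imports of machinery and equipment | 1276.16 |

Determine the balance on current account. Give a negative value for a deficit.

Goods: 476.90 - 1276.16 - 1456.04 - 365.61 = -2620.91
Services: 155.07 + 120.88 - 547.02 + 313.68 = 42.61
Primary income: 208.01 + 124.19 - 271.31 - 217.12 = -156.23
Secondary income: 69.46 + 275.97 = 345.43
Current account = (-2620.91) + 42.61 + (-156.23) + 345.43 = -2389.10
(Excluded from the current account — financial account: acquisition of a foreign subsidiary by a resident firm (outward FDI) 191.71, new loans extended by domestic banks to foreign borrowers 449.28.)

-2389.10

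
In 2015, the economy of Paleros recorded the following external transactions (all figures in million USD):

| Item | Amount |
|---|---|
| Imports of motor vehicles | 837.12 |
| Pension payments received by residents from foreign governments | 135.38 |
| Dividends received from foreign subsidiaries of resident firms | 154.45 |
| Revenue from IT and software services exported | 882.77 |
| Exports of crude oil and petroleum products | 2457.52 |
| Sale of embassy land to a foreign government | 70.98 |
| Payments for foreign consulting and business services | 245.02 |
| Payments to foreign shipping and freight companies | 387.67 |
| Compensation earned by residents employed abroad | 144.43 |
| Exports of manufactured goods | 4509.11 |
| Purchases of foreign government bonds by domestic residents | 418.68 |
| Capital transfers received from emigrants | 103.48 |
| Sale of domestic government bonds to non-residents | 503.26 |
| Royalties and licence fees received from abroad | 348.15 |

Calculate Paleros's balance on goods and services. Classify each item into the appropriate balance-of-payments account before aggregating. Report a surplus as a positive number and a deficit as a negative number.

6727.74

Goods: 4509.11 + 2457.52 - 837.12 = 6129.51
Services: 348.15 + 882.77 - 387.67 - 245.02 = 598.23
Trade balance = 6129.51 + 598.23 = 6727.74
(Excluded from the trade balance — secondary income: pension payments received by residents from foreign governments 135.38; primary income: dividends received from foreign subsidiaries of resident firms 154.45, compensation earned by residents employed abroad 144.43; capital account: sale of embassy land to a foreign government 70.98, capital transfers received from emigrants 103.48; financial account: purchases of foreign government bonds by domestic residents 418.68, sale of domestic government bonds to non-residents 503.26.)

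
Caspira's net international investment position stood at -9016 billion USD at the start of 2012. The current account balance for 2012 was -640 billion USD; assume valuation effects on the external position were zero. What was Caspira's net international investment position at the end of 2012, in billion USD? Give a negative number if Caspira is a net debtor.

With no valuation effects, change in NIIP = current account = -640
End-of-year NIIP = -9016 + (-640) = -9656

-9656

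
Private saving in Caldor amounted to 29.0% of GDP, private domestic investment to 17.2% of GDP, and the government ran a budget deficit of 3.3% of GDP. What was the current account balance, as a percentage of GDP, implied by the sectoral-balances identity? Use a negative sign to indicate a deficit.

8.5

By the sectoral-balances identity, CA = (S_private - I) + (T - G).
Private balance = 29.0 - 17.2 = 11.8
Government balance (T - G) = -3.3
CA = 11.8 + (-3.3) = 8.5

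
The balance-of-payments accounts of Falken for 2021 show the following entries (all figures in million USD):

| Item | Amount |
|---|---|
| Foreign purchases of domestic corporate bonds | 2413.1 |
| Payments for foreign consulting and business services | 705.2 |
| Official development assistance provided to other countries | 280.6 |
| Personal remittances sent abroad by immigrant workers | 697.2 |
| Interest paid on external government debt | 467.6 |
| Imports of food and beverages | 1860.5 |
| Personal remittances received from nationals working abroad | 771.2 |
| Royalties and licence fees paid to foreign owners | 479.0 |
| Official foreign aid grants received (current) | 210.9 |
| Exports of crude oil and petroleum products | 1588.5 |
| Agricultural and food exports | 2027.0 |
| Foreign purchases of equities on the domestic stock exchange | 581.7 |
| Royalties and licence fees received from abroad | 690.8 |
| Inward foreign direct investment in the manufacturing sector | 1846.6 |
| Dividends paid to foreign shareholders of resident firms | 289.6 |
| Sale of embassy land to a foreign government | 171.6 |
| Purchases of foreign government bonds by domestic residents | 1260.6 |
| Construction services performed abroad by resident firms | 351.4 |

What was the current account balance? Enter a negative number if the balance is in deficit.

Goods: 1588.5 + 2027.0 - 1860.5 = 1755.0
Services: 690.8 - 479.0 - 705.2 + 351.4 = -142.0
Primary income: -467.6 - 289.6 = -757.2
Secondary income: -280.6 + 771.2 - 697.2 + 210.9 = 4.3
Current account = 1755.0 + (-142.0) + (-757.2) + 4.3 = 860.1
(Excluded from the current account — financial account: foreign purchases of domestic corporate bonds 2413.1, foreign purchases of equities on the domestic stock exchange 581.7, inward foreign direct investment in the manufacturing sector 1846.6, purchases of foreign government bonds by domestic residents 1260.6; capital account: sale of embassy land to a foreign government 171.6.)

860.1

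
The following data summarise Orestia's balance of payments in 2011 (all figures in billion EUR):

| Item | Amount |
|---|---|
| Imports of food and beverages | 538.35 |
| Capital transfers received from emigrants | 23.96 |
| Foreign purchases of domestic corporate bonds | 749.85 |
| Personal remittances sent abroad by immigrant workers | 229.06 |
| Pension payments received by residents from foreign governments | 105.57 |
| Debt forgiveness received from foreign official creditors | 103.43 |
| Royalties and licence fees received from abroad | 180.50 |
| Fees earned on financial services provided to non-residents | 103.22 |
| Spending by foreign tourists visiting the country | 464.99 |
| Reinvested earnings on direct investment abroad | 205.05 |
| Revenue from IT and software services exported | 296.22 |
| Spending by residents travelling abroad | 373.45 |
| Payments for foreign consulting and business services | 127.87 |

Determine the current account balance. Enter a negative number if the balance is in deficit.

Goods: -538.35
Services: 464.99 - 373.45 + 296.22 + 180.50 + 103.22 - 127.87 = 543.61
Primary income: 205.05
Secondary income: -229.06 + 105.57 = -123.49
Current account = (-538.35) + 543.61 + 205.05 + (-123.49) = 86.82
(Excluded from the current account — capital account: capital transfers received from emigrants 23.96, debt forgiveness received from foreign official creditors 103.43; financial account: foreign purchases of domestic corporate bonds 749.85.)

86.82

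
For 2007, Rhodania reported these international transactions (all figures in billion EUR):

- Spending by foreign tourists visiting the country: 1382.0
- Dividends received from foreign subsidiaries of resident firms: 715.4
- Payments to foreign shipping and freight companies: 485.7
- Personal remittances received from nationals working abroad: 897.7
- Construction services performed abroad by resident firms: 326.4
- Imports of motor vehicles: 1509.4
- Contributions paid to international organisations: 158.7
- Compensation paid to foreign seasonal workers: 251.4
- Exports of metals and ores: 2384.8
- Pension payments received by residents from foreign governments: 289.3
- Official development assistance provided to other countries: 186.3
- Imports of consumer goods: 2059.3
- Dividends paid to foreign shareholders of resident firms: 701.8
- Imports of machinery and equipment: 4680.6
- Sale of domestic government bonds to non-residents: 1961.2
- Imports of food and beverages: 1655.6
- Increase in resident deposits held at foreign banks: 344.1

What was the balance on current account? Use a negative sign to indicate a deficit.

Goods: -1655.6 - 2059.3 - 1509.4 - 4680.6 + 2384.8 = -7520.1
Services: 1382.0 - 485.7 + 326.4 = 1222.7
Primary income: -251.4 - 701.8 + 715.4 = -237.8
Secondary income: -158.7 + 897.7 + 289.3 - 186.3 = 842.0
Current account = (-7520.1) + 1222.7 + (-237.8) + 842.0 = -5693.2
(Excluded from the current account — financial account: sale of domestic government bonds to non-residents 1961.2, increase in resident deposits held at foreign banks 344.1.)

-5693.2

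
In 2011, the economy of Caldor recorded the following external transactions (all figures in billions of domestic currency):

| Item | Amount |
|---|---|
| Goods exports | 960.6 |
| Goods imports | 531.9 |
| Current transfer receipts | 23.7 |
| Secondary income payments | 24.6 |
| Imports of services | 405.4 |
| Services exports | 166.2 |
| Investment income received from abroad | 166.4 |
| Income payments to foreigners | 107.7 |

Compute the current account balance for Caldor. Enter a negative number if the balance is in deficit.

247.3

Goods balance = 960.6 - 531.9 = 428.7
Services balance = 166.2 - 405.4 = -239.2
Trade balance (goods + services) = 428.7 + (-239.2) = 189.5
Net primary income = 166.4 - 107.7 = 58.7
Net secondary income = 23.7 - 24.6 = -0.9
Current account = 189.5 + 58.7 + (-0.9) = 247.3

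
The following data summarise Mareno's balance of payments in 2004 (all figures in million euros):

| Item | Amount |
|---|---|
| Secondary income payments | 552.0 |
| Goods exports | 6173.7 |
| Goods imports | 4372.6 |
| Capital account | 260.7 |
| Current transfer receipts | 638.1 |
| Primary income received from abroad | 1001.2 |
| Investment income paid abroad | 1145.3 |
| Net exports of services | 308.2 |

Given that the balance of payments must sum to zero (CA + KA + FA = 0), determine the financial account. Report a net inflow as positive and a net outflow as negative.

-2312.0

Goods balance = 6173.7 - 4372.6 = 1801.1
Services balance = 308.2
Trade balance (goods + services) = 1801.1 + 308.2 = 2109.3
Net primary income = 1001.2 - 1145.3 = -144.1
Net secondary income = 638.1 - 552.0 = 86.1
Current account = 2109.3 + (-144.1) + 86.1 = 2051.3
Financial account = -(2051.3 + 260.7) = -2312.0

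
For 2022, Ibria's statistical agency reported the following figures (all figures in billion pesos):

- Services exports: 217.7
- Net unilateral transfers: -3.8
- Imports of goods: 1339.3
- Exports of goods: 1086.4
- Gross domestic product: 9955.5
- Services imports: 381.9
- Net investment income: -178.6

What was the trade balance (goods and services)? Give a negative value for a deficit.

Goods balance = 1086.4 - 1339.3 = -252.9
Services balance = 217.7 - 381.9 = -164.2
Trade balance (goods + services) = -252.9 + (-164.2) = -417.1

-417.1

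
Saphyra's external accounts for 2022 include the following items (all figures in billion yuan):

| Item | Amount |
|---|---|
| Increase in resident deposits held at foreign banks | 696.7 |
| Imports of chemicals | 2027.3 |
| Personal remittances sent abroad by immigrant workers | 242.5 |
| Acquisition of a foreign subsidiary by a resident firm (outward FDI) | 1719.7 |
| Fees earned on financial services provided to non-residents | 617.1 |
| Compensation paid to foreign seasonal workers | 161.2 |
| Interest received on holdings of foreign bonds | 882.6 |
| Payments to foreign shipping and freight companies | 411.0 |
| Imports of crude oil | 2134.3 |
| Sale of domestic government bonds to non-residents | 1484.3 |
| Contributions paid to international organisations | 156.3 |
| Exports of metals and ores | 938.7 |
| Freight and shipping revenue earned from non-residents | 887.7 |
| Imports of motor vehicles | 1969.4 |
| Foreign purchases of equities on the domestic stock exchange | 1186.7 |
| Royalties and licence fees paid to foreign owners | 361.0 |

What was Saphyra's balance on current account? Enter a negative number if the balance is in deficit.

Goods: 938.7 - 2134.3 - 2027.3 - 1969.4 = -5192.3
Services: 887.7 + 617.1 - 361.0 - 411.0 = 732.8
Primary income: -161.2 + 882.6 = 721.4
Secondary income: -242.5 - 156.3 = -398.8
Current account = (-5192.3) + 732.8 + 721.4 + (-398.8) = -4136.9
(Excluded from the current account — financial account: increase in resident deposits held at foreign banks 696.7, acquisition of a foreign subsidiary by a resident firm (outward FDI) 1719.7, sale of domestic government bonds to non-residents 1484.3, foreign purchases of equities on the domestic stock exchange 1186.7.)

-4136.9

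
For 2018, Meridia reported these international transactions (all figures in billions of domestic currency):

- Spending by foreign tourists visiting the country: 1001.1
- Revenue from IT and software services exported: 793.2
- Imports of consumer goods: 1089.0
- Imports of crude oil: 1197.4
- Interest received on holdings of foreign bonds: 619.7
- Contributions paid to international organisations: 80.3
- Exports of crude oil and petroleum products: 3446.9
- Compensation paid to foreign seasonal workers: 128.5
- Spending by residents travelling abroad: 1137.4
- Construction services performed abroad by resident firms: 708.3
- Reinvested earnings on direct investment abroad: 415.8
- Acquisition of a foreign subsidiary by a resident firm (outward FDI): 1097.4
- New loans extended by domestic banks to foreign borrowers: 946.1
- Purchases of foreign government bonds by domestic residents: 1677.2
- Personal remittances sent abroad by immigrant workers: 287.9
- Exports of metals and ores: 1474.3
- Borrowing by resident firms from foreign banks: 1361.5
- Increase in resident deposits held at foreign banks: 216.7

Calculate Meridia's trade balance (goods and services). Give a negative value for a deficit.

4000.0

Goods: -1089.0 + 3446.9 + 1474.3 - 1197.4 = 2634.8
Services: 793.2 - 1137.4 + 708.3 + 1001.1 = 1365.2
Trade balance = 2634.8 + 1365.2 = 4000.0
(Excluded from the trade balance — primary income: interest received on holdings of foreign bonds 619.7, compensation paid to foreign seasonal workers 128.5, reinvested earnings on direct investment abroad 415.8; secondary income: contributions paid to international organisations 80.3, personal remittances sent abroad by immigrant workers 287.9; financial account: acquisition of a foreign subsidiary by a resident firm (outward FDI) 1097.4, new loans extended by domestic banks to foreign borrowers 946.1, purchases of foreign government bonds by domestic residents 1677.2, borrowing by resident firms from foreign banks 1361.5, increase in resident deposits held at foreign banks 216.7.)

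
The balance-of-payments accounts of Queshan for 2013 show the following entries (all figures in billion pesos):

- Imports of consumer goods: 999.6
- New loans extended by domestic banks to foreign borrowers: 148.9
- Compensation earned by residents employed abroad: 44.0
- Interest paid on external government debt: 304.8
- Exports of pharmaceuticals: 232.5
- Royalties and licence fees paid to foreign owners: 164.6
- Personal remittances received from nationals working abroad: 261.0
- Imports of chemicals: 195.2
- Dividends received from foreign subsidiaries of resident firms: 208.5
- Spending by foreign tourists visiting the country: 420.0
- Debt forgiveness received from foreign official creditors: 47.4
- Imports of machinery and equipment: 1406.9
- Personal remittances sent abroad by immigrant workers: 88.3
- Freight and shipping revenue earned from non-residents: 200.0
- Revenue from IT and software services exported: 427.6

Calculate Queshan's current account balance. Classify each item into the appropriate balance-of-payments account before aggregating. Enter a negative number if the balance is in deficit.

Goods: 232.5 - 999.6 - 195.2 - 1406.9 = -2369.2
Services: 200.0 - 164.6 + 420.0 + 427.6 = 883.0
Primary income: 208.5 - 304.8 + 44.0 = -52.3
Secondary income: -88.3 + 261.0 = 172.7
Current account = (-2369.2) + 883.0 + (-52.3) + 172.7 = -1365.8
(Excluded from the current account — financial account: new loans extended by domestic banks to foreign borrowers 148.9; capital account: debt forgiveness received from foreign official creditors 47.4.)

-1365.8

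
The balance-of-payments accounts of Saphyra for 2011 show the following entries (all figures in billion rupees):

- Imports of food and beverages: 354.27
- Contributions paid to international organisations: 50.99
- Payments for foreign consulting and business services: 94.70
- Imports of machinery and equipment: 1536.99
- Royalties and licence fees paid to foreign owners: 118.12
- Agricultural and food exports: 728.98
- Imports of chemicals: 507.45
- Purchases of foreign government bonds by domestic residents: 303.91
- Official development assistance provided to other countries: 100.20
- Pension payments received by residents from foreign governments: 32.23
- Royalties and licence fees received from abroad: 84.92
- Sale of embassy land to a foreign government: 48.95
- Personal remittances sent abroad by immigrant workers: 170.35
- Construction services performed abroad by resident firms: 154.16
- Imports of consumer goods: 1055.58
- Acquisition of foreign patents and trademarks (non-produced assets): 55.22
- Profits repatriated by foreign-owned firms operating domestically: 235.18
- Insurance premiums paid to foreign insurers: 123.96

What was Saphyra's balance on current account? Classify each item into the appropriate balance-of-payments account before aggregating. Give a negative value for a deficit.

Goods: -507.45 - 354.27 - 1536.99 - 1055.58 + 728.98 = -2725.31
Services: -94.70 + 84.92 + 154.16 - 118.12 - 123.96 = -97.70
Primary income: -235.18
Secondary income: 32.23 - 50.99 - 170.35 - 100.20 = -289.31
Current account = (-2725.31) + (-97.70) + (-235.18) + (-289.31) = -3347.50
(Excluded from the current account — financial account: purchases of foreign government bonds by domestic residents 303.91; capital account: sale of embassy land to a foreign government 48.95, acquisition of foreign patents and trademarks (non-produced assets) 55.22.)

-3347.50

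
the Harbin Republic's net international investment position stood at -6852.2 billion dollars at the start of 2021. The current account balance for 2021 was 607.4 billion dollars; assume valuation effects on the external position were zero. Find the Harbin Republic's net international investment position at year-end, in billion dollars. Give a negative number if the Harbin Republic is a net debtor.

-6244.8

With no valuation effects, change in NIIP = current account = 607.4
End-of-year NIIP = -6852.2 + 607.4 = -6244.8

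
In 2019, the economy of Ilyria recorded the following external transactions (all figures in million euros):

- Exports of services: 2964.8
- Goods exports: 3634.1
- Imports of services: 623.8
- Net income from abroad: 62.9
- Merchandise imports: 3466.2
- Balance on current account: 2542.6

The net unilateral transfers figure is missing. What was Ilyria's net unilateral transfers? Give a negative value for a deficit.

-29.2

Current account = goods balance + services balance + net primary income + net secondary income
Sum of the known components = 2571.8
Net unilateral transfers = CA - (known components) = 2542.6 - 2571.8 = -29.2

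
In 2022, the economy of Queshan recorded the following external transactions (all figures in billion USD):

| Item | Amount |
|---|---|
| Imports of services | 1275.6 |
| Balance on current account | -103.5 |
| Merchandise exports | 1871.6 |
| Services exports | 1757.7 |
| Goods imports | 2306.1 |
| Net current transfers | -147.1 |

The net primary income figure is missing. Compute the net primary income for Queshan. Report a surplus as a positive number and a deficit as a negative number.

-4.0

Current account = goods balance + services balance + net primary income + net secondary income
Sum of the known components = -99.5
Net primary income = CA - (known components) = -103.5 - (-99.5) = -4.0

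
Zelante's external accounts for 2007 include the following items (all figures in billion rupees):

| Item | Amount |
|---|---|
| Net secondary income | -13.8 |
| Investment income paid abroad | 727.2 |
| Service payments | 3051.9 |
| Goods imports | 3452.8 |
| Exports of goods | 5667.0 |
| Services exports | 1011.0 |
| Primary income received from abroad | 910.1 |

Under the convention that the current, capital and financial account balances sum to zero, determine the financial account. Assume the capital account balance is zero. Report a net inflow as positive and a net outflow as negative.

-342.4

Goods balance = 5667.0 - 3452.8 = 2214.2
Services balance = 1011.0 - 3051.9 = -2040.9
Trade balance (goods + services) = 2214.2 + (-2040.9) = 173.3
Net primary income = 910.1 - 727.2 = 182.9
Net secondary income = -13.8
Current account = 173.3 + 182.9 + (-13.8) = 342.4
Financial account = -(342.4) = -342.4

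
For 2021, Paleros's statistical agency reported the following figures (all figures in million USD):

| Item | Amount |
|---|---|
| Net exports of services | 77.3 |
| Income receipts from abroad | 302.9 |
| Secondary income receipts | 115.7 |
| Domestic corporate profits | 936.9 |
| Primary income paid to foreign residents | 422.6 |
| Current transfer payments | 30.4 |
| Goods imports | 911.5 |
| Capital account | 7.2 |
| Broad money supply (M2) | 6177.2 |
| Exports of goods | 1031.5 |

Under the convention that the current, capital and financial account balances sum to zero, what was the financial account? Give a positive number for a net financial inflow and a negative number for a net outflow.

Goods balance = 1031.5 - 911.5 = 120.0
Services balance = 77.3
Trade balance (goods + services) = 120.0 + 77.3 = 197.3
Net primary income = 302.9 - 422.6 = -119.7
Net secondary income = 115.7 - 30.4 = 85.3
Current account = 197.3 + (-119.7) + 85.3 = 162.9
Financial account = -(162.9 + 7.2) = -170.1

-170.1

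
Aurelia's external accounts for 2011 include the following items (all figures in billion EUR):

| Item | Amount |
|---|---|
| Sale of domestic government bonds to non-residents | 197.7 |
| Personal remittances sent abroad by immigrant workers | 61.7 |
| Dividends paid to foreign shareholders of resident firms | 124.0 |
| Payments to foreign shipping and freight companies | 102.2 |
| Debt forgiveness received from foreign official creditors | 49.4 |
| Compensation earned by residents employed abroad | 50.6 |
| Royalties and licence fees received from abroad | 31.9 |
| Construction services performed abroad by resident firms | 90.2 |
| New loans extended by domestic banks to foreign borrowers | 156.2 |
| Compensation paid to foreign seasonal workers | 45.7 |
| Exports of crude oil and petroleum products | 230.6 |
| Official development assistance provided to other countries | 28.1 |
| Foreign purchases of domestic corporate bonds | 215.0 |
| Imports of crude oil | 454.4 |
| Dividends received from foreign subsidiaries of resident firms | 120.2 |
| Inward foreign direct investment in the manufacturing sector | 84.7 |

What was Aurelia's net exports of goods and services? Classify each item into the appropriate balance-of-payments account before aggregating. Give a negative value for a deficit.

Goods: 230.6 - 454.4 = -223.8
Services: 90.2 - 102.2 + 31.9 = 19.9
Trade balance = -223.8 + 19.9 = -203.9
(Excluded from the trade balance — financial account: sale of domestic government bonds to non-residents 197.7, new loans extended by domestic banks to foreign borrowers 156.2, foreign purchases of domestic corporate bonds 215.0, inward foreign direct investment in the manufacturing sector 84.7; secondary income: personal remittances sent abroad by immigrant workers 61.7, official development assistance provided to other countries 28.1; primary income: dividends paid to foreign shareholders of resident firms 124.0, compensation earned by residents employed abroad 50.6, compensation paid to foreign seasonal workers 45.7, dividends received from foreign subsidiaries of resident firms 120.2; capital account: debt forgiveness received from foreign official creditors 49.4.)

-203.9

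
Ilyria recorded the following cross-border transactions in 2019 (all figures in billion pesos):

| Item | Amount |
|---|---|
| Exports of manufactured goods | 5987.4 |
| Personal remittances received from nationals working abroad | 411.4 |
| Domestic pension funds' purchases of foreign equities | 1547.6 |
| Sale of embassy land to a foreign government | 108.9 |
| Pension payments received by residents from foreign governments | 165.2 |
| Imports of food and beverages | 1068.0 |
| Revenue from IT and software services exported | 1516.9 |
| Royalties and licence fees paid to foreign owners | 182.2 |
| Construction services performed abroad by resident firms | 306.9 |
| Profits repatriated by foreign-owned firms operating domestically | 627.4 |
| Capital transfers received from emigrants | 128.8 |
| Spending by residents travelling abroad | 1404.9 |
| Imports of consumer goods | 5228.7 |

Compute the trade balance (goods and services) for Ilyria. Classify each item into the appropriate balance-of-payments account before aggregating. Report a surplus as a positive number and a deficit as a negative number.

Goods: -5228.7 + 5987.4 - 1068.0 = -309.3
Services: 306.9 - 182.2 + 1516.9 - 1404.9 = 236.7
Trade balance = -309.3 + 236.7 = -72.6
(Excluded from the trade balance — secondary income: personal remittances received from nationals working abroad 411.4, pension payments received by residents from foreign governments 165.2; financial account: domestic pension funds' purchases of foreign equities 1547.6; capital account: sale of embassy land to a foreign government 108.9, capital transfers received from emigrants 128.8; primary income: profits repatriated by foreign-owned firms operating domestically 627.4.)

-72.6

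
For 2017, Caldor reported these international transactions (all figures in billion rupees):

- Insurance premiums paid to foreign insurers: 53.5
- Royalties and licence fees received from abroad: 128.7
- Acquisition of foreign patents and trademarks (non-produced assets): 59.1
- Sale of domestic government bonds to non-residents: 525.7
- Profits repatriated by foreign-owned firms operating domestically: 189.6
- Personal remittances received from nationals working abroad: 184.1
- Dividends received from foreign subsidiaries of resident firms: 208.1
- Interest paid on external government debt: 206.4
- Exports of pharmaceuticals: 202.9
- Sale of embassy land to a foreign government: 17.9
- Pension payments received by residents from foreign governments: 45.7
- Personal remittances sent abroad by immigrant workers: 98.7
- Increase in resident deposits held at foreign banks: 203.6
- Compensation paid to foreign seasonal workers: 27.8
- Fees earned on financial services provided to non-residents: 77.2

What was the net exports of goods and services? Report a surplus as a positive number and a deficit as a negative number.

355.3

Goods: 202.9
Services: 77.2 + 128.7 - 53.5 = 152.4
Trade balance = 202.9 + 152.4 = 355.3
(Excluded from the trade balance — capital account: acquisition of foreign patents and trademarks (non-produced assets) 59.1, sale of embassy land to a foreign government 17.9; financial account: sale of domestic government bonds to non-residents 525.7, increase in resident deposits held at foreign banks 203.6; primary income: profits repatriated by foreign-owned firms operating domestically 189.6, dividends received from foreign subsidiaries of resident firms 208.1, interest paid on external government debt 206.4, compensation paid to foreign seasonal workers 27.8; secondary income: personal remittances received from nationals working abroad 184.1, pension payments received by residents from foreign governments 45.7, personal remittances sent abroad by immigrant workers 98.7.)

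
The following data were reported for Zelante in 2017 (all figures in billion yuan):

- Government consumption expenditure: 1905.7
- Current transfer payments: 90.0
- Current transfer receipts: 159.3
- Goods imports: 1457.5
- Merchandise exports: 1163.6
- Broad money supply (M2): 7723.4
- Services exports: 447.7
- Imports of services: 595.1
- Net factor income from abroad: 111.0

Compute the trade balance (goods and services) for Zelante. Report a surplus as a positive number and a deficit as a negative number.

Goods balance = 1163.6 - 1457.5 = -293.9
Services balance = 447.7 - 595.1 = -147.4
Trade balance (goods + services) = -293.9 + (-147.4) = -441.3

-441.3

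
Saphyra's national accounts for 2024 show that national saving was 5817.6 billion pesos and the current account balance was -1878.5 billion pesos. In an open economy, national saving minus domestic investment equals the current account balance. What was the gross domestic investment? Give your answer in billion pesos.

7696.1

S - I = CA (net lending to the rest of the world).
I = S - CA = 5817.6 - (-1878.5) = 7696.1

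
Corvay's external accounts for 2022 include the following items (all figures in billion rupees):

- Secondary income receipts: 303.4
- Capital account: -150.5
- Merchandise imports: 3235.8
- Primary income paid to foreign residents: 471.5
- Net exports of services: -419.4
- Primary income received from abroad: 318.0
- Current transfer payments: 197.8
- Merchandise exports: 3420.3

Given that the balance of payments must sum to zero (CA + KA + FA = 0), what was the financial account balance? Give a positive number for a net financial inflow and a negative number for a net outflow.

433.3

Goods balance = 3420.3 - 3235.8 = 184.5
Services balance = -419.4
Trade balance (goods + services) = 184.5 + (-419.4) = -234.9
Net primary income = 318.0 - 471.5 = -153.5
Net secondary income = 303.4 - 197.8 = 105.6
Current account = -234.9 + (-153.5) + 105.6 = -282.8
Financial account = -(-282.8 + (-150.5)) = 433.3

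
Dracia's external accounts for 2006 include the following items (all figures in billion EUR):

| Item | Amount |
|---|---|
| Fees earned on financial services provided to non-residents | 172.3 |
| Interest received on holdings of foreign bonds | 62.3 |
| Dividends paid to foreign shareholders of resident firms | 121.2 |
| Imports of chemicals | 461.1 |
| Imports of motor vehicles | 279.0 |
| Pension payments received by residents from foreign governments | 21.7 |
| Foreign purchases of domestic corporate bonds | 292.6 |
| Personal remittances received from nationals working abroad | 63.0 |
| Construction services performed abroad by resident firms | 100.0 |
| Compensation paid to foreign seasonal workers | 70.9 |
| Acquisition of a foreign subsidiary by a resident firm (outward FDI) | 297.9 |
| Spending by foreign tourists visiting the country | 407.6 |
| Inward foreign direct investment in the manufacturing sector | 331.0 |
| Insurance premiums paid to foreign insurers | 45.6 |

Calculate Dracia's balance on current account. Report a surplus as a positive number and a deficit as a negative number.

Goods: -279.0 - 461.1 = -740.1
Services: -45.6 + 100.0 + 172.3 + 407.6 = 634.3
Primary income: 62.3 - 70.9 - 121.2 = -129.8
Secondary income: 63.0 + 21.7 = 84.7
Current account = (-740.1) + 634.3 + (-129.8) + 84.7 = -150.9
(Excluded from the current account — financial account: foreign purchases of domestic corporate bonds 292.6, acquisition of a foreign subsidiary by a resident firm (outward FDI) 297.9, inward foreign direct investment in the manufacturing sector 331.0.)

-150.9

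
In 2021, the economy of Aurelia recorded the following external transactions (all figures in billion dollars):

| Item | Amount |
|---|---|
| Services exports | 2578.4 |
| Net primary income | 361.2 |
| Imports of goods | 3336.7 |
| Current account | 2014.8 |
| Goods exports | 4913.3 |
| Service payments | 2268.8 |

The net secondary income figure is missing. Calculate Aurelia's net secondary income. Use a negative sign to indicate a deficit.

Current account = goods balance + services balance + net primary income + net secondary income
Sum of the known components = 2247.4
Net secondary income = CA - (known components) = 2014.8 - 2247.4 = -232.6

-232.6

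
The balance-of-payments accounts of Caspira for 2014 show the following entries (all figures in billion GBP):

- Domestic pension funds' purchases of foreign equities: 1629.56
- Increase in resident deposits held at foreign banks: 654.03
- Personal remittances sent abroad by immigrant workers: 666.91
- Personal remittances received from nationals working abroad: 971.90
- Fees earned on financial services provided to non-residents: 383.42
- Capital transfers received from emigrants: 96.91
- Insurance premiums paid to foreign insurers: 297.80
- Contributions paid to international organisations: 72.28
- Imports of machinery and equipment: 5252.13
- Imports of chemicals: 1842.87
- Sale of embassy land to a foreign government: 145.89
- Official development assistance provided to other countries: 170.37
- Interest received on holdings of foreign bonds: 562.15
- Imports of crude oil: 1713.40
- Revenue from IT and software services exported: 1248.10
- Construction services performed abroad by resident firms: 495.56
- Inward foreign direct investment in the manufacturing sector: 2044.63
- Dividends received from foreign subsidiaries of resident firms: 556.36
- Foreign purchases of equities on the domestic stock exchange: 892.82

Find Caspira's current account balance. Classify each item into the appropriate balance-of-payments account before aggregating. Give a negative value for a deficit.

-5798.27

Goods: -5252.13 - 1713.40 - 1842.87 = -8808.40
Services: 495.56 + 1248.10 + 383.42 - 297.80 = 1829.28
Primary income: 562.15 + 556.36 = 1118.51
Secondary income: -666.91 + 971.90 - 170.37 - 72.28 = 62.34
Current account = (-8808.40) + 1829.28 + 1118.51 + 62.34 = -5798.27
(Excluded from the current account — financial account: domestic pension funds' purchases of foreign equities 1629.56, increase in resident deposits held at foreign banks 654.03, inward foreign direct investment in the manufacturing sector 2044.63, foreign purchases of equities on the domestic stock exchange 892.82; capital account: capital transfers received from emigrants 96.91, sale of embassy land to a foreign government 145.89.)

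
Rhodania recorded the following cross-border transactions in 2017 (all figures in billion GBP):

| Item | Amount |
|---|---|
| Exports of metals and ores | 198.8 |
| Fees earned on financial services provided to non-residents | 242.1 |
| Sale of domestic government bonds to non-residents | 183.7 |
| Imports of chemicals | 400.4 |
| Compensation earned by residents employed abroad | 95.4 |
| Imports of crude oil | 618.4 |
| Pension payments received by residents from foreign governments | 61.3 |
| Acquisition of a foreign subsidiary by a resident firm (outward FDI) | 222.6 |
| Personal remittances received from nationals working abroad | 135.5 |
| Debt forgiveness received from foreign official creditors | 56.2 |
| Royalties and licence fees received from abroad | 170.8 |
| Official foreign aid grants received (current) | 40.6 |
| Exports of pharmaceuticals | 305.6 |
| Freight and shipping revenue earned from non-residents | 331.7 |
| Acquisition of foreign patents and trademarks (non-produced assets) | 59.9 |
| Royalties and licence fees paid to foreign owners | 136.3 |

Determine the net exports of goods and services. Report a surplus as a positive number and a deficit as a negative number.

Goods: -400.4 + 305.6 - 618.4 + 198.8 = -514.4
Services: 170.8 + 331.7 + 242.1 - 136.3 = 608.3
Trade balance = -514.4 + 608.3 = 93.9
(Excluded from the trade balance — financial account: sale of domestic government bonds to non-residents 183.7, acquisition of a foreign subsidiary by a resident firm (outward FDI) 222.6; primary income: compensation earned by residents employed abroad 95.4; secondary income: pension payments received by residents from foreign governments 61.3, personal remittances received from nationals working abroad 135.5, official foreign aid grants received (current) 40.6; capital account: debt forgiveness received from foreign official creditors 56.2, acquisition of foreign patents and trademarks (non-produced assets) 59.9.)

93.9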